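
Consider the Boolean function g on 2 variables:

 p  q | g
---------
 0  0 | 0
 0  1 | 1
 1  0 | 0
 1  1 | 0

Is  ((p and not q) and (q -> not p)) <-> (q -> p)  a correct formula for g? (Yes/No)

Check the formula against g row by row:
  p=0, q=0: formula gives 0, g = 0 ✓
  p=0, q=1: formula gives 1, g = 1 ✓
  p=1, q=0: formula gives 1, but g = 0 ✗
Row (1,0) is a counterexample, so the formula is not equivalent to g.

No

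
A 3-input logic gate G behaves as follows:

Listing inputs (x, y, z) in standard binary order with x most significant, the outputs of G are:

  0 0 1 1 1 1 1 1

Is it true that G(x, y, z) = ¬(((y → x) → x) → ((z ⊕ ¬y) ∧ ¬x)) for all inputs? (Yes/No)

No

Check the formula against G row by row:
  x=0, y=0, z=0: formula gives 0, G = 0 ✓
  x=0, y=0, z=1: formula gives 0, G = 0 ✓
  x=0, y=1, z=0: formula gives 1, G = 1 ✓
  x=0, y=1, z=1: formula gives 0, but G = 1 ✗
A single disagreement suffices: at (0,1,1) they differ, so the formula does not compute G.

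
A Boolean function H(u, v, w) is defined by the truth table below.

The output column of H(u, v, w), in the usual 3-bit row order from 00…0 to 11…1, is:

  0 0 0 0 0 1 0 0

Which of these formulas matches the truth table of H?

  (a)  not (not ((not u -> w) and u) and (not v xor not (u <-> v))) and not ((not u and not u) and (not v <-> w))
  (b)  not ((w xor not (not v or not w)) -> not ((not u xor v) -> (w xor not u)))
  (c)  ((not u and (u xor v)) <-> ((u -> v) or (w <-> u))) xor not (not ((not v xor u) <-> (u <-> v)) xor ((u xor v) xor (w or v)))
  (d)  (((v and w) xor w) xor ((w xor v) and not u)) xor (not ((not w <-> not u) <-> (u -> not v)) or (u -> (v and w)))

b

(a) fails at (1,0,0): the formula yields 1, H is 0.
(c) fails at (0,0,0): the formula yields 1, H is 0.
(d) fails at (0,0,0): the formula yields 1, H is 0.
That leaves (b). Evaluating it on every row reproduces the table of H exactly.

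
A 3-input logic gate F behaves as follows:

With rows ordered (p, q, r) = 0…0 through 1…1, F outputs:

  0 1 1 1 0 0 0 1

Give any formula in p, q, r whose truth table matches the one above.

F(p, q, r) = ((((p' · q') · r) + ((p' · q) · r')) + ((p' · q) · r)) + ((p · q) · r)

The 1-rows are (0,0,1), (0,1,0), (0,1,1), (1,1,1). Each contributes one minterm — ¬p·¬q·r; ¬p·q·¬r; ¬p·q·r; p·q·r — and their disjunction is a sum-of-products form of F.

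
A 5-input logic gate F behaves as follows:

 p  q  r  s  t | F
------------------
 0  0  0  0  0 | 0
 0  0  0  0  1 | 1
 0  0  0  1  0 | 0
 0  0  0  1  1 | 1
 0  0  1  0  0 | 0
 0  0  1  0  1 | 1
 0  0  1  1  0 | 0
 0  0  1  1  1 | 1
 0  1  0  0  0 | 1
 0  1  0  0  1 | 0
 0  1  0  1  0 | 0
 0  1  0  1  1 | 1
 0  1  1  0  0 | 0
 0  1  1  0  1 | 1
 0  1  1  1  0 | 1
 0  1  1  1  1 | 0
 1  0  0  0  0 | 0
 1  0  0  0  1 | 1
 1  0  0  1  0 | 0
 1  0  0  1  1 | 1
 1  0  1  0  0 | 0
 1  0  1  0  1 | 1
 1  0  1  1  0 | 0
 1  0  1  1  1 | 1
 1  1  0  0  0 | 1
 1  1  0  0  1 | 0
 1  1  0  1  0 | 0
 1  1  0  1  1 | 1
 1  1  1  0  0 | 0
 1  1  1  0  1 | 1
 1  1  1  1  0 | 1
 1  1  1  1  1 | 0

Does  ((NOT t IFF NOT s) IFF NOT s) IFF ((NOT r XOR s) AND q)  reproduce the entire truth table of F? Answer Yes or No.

Check the formula against F row by row:
  p=0, q=0, r=0, s=0, t=0: formula gives 0, F = 0 ✓
  p=0, q=0, r=0, s=0, t=1: formula gives 1, F = 1 ✓
  p=0, q=0, r=0, s=1, t=0: formula gives 0, F = 0 ✓
  p=0, q=0, r=0, s=1, t=1: formula gives 1, F = 1 ✓
  … (the remaining 28 rows also agree.)
No disagreement on any input; they are logically equivalent.

Yes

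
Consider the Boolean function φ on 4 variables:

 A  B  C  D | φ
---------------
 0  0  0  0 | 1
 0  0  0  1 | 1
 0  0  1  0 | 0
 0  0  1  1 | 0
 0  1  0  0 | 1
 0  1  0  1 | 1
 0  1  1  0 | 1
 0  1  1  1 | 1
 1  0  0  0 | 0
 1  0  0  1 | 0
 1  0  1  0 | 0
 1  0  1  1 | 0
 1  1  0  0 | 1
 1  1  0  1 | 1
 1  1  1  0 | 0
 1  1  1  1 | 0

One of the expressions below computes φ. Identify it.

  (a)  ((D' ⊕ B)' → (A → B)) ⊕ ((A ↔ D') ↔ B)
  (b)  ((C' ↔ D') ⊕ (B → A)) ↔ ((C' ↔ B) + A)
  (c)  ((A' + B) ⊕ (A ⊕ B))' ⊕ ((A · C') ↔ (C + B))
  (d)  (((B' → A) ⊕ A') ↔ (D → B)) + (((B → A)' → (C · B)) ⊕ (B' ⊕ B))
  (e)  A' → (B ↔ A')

(a) disagrees with φ on (0,0,0,0) (formula → 0, table → 1); rule it out.
(b) disagrees with φ on (0,0,0,1) (formula → 0, table → 1); rule it out.
(d) disagrees with φ on (0,0,0,1) (formula → 0, table → 1); rule it out.
(e) disagrees with φ on (0,0,0,0) (formula → 0, table → 1); rule it out.
Only (c) survives; checking it on all 16 rows confirms it matches φ.

c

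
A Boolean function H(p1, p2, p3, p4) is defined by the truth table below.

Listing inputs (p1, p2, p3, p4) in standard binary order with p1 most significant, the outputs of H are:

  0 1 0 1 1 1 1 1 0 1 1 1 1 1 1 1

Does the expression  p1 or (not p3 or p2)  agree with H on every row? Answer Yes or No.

No

Test each input against both H and the formula:
  p1=0, p2=0, p3=0, p4=0: formula gives 1, but H = 0 ✗
Since they disagree at (0,0,0,0), the expression is not a correct formula for H.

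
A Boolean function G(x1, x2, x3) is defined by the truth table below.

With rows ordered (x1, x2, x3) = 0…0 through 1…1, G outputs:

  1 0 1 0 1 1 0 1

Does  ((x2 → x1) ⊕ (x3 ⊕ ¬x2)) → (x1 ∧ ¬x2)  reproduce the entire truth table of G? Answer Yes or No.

Yes

Test each input against both G and the formula:
  x1=0, x2=0, x3=0: formula gives 1, G = 1 ✓
  x1=0, x2=0, x3=1: formula gives 0, G = 0 ✓
  x1=0, x2=1, x3=0: formula gives 1, G = 1 ✓
  x1=0, x2=1, x3=1: formula gives 0, G = 0 ✓
  x1=1, x2=0, x3=0: formula gives 1, G = 1 ✓
  … (the remaining 3 rows also agree.)
All 8 rows match — the expression computes G exactly.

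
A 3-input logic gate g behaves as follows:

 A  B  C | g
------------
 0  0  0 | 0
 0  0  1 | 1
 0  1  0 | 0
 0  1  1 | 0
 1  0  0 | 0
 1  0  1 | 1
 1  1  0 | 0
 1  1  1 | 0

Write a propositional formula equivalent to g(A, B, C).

g(A, B, C) = ((not A and not B) and C) or ((A and not B) and C)

The 1-rows are (0,0,1), (1,0,1). Each contributes one minterm — ¬A·¬B·C; A·¬B·C — and their disjunction is a sum-of-products form of g.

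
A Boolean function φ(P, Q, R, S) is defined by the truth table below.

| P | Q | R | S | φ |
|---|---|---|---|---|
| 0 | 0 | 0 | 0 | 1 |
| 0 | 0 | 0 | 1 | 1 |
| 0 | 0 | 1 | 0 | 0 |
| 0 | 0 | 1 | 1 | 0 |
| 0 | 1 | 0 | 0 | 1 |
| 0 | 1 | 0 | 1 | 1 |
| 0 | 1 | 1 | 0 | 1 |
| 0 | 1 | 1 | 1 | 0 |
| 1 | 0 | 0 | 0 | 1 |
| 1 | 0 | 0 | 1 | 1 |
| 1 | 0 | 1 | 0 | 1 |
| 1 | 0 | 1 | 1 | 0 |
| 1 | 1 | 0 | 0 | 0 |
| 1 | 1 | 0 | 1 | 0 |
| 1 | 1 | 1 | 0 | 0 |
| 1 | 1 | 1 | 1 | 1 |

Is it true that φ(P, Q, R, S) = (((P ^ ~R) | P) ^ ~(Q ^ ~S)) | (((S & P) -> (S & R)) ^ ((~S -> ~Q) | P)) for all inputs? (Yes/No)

No

Check the formula against φ row by row:
  P=0, Q=0, R=0, S=0: formula gives 1, φ = 1 ✓
  P=0, Q=0, R=0, S=1: formula gives 0, but φ = 1 ✗
Since they disagree at (0,0,0,1), the expression is not a correct formula for φ.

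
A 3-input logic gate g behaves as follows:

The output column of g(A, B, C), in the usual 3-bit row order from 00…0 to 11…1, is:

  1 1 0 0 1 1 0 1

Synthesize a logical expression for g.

g(A, B, C) = ~((((~A & B) & ~C) | ((~A & B) & C)) | ((A & B) & ~C))

The 0-rows are (0,1,0), (0,1,1), (1,1,0). Take each as a conjunction (¬A·B·¬C, ¬A·B·C, A·B·¬C), form their disjunction, and complement — that gives a formula that is 1 everywhere g is.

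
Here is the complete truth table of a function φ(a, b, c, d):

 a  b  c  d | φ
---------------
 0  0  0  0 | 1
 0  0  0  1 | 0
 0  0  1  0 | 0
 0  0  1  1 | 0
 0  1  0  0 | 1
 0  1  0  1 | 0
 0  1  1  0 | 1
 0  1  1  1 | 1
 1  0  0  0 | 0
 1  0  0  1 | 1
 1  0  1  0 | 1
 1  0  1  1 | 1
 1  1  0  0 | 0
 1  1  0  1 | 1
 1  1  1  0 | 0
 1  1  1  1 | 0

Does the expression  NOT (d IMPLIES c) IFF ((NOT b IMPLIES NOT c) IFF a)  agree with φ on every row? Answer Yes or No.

Test each input against both φ and the formula:
  a=0, b=0, c=0, d=0: formula gives 1, φ = 1 ✓
  a=0, b=0, c=0, d=1: formula gives 0, φ = 0 ✓
  a=0, b=0, c=1, d=0: formula gives 0, φ = 0 ✓
  a=0, b=0, c=1, d=1: formula gives 0, φ = 0 ✓
  … (the remaining 12 rows also agree.)
Every row agrees, so the formula is equivalent.

Yes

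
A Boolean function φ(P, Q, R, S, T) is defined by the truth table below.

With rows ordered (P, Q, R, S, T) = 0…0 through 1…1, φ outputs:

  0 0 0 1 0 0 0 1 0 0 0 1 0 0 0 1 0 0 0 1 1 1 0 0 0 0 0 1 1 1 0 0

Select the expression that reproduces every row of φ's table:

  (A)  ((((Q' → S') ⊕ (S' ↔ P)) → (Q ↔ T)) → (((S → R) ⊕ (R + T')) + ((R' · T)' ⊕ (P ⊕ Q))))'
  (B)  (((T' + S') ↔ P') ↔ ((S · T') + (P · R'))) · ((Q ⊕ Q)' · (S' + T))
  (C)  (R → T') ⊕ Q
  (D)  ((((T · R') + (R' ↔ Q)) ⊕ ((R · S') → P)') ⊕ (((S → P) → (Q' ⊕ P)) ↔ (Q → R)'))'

B

(A) disagrees with φ on (0,0,0,1,1) (formula → 0, table → 1); rule it out.
(C) disagrees with φ on (0,0,0,0,0) (formula → 1, table → 0); rule it out.
(D) disagrees with φ on (0,0,0,0,0) (formula → 1, table → 0); rule it out.
That leaves (B). Evaluating it on every row reproduces the table of φ exactly.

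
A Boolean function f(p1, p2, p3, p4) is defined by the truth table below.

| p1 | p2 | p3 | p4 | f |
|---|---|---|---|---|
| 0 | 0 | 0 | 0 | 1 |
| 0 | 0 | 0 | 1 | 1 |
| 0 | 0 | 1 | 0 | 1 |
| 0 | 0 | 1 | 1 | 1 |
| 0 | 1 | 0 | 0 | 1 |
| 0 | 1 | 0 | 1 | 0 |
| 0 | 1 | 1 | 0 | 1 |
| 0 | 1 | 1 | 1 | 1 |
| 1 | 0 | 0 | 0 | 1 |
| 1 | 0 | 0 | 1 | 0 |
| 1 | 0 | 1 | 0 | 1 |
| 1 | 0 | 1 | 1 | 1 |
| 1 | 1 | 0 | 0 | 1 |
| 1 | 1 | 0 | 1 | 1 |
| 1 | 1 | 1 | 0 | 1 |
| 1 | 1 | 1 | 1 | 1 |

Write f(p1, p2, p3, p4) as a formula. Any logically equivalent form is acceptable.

The 0-rows are (0,1,0,1), (1,0,0,1). Take each as a conjunction (¬p1·p2·¬p3·p4, p1·¬p2·¬p3·p4), form their disjunction, and complement — that gives a formula that is 1 everywhere f is.

f(p1, p2, p3, p4) = ~((((~p1 & p2) & ~p3) & p4) | (((p1 & ~p2) & ~p3) & p4))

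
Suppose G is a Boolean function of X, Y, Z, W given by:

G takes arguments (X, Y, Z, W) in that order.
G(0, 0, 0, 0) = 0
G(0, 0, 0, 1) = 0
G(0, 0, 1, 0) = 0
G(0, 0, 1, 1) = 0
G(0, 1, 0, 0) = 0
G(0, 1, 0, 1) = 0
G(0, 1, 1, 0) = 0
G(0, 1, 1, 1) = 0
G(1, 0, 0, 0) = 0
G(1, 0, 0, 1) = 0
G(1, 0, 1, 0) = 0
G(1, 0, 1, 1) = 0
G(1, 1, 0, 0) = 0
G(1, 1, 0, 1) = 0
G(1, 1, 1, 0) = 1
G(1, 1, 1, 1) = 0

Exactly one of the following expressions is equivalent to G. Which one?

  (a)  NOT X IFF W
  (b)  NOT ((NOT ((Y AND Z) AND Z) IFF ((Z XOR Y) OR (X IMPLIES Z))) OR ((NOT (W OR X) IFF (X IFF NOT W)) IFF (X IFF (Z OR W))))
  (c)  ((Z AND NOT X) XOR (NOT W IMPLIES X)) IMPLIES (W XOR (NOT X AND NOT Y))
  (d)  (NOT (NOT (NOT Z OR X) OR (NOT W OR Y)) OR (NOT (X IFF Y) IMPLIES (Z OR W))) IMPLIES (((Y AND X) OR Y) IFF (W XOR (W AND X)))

(a) disagrees with G on (0,0,0,1) (formula → 1, table → 0); rule it out.
(c) disagrees with G on (0,0,0,0) (formula → 1, table → 0); rule it out.
(d) disagrees with G on (0,0,0,0) (formula → 1, table → 0); rule it out.
That leaves (b). Evaluating it on every row reproduces the table of G exactly.

b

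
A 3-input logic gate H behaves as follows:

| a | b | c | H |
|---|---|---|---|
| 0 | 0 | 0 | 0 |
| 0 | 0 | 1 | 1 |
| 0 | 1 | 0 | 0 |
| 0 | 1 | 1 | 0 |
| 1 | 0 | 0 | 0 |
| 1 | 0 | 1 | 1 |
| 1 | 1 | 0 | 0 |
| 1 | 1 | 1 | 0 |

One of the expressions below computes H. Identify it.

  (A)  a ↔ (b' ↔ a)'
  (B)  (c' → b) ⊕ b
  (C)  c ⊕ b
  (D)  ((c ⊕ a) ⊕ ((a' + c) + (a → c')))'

(A): at (0,0,1) it gives 0, but H = 1 — eliminated.
(C): at (0,1,0) it gives 1, but H = 0 — eliminated.
(D): at (0,1,1) it gives 1, but H = 0 — eliminated.
(B) is the remaining candidate, and it agrees with H on all 8 inputs.

B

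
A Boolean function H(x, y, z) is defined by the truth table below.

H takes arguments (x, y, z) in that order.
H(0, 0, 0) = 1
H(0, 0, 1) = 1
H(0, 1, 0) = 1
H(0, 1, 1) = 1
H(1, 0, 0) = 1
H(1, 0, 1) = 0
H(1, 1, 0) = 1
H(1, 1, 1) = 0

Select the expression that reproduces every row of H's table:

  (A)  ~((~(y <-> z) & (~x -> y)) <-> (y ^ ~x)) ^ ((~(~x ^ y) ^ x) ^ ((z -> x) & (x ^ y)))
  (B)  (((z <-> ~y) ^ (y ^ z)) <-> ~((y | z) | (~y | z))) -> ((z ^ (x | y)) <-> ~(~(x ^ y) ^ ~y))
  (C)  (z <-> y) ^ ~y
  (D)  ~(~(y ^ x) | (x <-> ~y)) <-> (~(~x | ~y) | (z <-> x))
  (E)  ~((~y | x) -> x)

A

(B): at (0,0,0) it gives 0, but H = 1 — eliminated.
(C): at (0,0,0) it gives 0, but H = 1 — eliminated.
(D): at (0,0,0) it gives 0, but H = 1 — eliminated.
(E): at (0,1,0) it gives 0, but H = 1 — eliminated.
That leaves (A). Evaluating it on every row reproduces the table of H exactly.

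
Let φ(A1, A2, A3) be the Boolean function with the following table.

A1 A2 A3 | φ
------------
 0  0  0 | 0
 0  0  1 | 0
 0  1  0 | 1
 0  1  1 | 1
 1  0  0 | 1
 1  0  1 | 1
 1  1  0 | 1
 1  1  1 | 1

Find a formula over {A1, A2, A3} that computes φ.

φ(A1, A2, A3) = (((A1' · A2') · A3') + ((A1' · A2') · A3))'

φ is 0 on only 2 rows — (0,0,0), (0,0,1). Writing each as a minterm (¬A1·¬A2·¬A3, ¬A1·¬A2·A3) and OR-ing them characterizes exactly where φ=0, so φ is the negation of that disjunction.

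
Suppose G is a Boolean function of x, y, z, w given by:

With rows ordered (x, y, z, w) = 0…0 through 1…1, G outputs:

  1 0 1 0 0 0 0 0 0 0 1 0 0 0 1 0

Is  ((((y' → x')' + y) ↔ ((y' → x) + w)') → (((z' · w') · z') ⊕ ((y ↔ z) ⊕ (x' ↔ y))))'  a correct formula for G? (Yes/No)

Test each input against both G and the formula:
  x=0, y=0, z=0, w=0: formula gives 0, but G = 1 ✗
A single disagreement suffices: at (0,0,0,0) they differ, so the formula does not compute G.

No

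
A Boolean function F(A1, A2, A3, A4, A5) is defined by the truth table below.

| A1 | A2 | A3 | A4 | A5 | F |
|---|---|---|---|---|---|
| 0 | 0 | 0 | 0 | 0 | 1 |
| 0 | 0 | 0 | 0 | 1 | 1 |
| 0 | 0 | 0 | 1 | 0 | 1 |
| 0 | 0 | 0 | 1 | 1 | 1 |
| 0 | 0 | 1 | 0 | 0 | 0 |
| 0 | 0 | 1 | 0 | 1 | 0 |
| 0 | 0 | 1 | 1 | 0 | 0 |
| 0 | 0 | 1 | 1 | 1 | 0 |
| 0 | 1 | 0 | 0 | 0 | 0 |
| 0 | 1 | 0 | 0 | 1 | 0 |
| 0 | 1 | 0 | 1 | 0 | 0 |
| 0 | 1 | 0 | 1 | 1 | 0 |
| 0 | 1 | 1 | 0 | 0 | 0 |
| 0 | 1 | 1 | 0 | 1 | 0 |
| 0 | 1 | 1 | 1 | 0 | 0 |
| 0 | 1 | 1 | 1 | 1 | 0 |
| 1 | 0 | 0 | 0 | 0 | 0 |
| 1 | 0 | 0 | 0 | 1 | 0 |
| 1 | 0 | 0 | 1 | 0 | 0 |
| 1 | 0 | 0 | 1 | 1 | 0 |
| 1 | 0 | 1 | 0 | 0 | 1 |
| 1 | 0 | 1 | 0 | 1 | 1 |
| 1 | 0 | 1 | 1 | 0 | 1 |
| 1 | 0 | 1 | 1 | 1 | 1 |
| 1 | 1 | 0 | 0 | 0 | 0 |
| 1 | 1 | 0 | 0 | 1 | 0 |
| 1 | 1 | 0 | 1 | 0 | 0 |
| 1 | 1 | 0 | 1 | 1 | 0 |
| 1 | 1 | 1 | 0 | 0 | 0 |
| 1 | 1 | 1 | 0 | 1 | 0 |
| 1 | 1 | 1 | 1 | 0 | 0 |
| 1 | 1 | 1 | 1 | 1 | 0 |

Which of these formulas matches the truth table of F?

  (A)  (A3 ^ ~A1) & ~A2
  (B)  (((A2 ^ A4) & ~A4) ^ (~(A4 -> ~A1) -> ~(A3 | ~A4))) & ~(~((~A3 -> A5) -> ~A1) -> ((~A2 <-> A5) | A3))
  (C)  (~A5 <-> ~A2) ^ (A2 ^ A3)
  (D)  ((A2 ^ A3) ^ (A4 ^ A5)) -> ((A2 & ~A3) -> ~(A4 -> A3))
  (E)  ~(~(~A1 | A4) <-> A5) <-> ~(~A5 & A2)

A

(B) fails at (0,0,0,0,0): the formula yields 0, F is 1.
(C) fails at (0,0,0,0,1): the formula yields 0, F is 1.
(D) fails at (0,0,1,0,0): the formula yields 1, F is 0.
(E) fails at (0,0,0,0,0): the formula yields 0, F is 1.
Only (A) survives; checking it on all 32 rows confirms it matches F.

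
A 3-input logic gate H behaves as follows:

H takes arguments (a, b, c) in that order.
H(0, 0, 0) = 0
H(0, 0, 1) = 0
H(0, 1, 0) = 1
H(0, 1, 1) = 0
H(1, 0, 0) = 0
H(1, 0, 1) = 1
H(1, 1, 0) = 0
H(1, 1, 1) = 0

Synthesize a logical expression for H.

H(a, b, c) = ((~a & b) & ~c) | ((a & ~b) & c)

The 1-rows are (0,1,0), (1,0,1). Each contributes one minterm — ¬a·b·¬c; a·¬b·c — and their disjunction is a sum-of-products form of H.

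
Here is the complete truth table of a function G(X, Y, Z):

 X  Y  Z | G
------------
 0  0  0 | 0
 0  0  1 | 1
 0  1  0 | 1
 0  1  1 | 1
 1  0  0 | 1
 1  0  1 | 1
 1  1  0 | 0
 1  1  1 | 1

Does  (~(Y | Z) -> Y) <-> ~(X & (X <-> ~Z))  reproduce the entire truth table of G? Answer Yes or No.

Yes

Evaluate (~(Y | Z) -> Y) <-> ~(X & (X <-> ~Z)) on each row and compare to G:
  X=0, Y=0, Z=0: formula gives 0, G = 0 ✓
  X=0, Y=0, Z=1: formula gives 1, G = 1 ✓
  X=0, Y=1, Z=0: formula gives 1, G = 1 ✓
  X=0, Y=1, Z=1: formula gives 1, G = 1 ✓
  X=1, Y=0, Z=0: formula gives 1, G = 1 ✓
  … (the remaining 3 rows also agree.)
Every row agrees, so the formula is equivalent.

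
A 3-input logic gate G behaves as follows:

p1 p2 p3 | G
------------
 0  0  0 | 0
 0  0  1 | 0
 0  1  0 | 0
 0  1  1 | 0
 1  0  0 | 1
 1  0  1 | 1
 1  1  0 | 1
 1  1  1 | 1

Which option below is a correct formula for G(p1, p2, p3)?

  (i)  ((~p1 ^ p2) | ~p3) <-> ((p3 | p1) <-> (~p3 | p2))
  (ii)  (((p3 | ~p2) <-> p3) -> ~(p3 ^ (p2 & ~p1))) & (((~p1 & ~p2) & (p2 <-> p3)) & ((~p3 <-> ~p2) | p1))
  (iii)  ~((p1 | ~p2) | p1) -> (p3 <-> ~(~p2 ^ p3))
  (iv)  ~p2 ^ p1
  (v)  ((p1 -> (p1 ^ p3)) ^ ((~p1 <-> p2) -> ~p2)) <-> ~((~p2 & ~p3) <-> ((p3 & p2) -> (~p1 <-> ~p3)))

(ii) fails at (0,0,0): the formula yields 1, G is 0.
(iii) fails at (0,0,0): the formula yields 1, G is 0.
(iv) fails at (0,0,0): the formula yields 1, G is 0.
(v) fails at (0,0,0): the formula yields 1, G is 0.
Only (i) survives; checking it on all 8 rows confirms it matches G.

i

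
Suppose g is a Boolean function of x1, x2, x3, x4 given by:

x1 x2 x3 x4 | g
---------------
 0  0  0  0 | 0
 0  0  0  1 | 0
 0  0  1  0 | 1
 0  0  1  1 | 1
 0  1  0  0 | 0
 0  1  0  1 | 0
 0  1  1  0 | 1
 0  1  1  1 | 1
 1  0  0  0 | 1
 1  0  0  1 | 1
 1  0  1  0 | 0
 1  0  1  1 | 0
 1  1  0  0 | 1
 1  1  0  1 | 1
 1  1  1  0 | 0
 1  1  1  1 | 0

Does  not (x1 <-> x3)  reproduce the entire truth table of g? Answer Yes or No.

Evaluate not (x1 <-> x3) on each row and compare to g:
  x1=0, x2=0, x3=0, x4=0: formula gives 0, g = 0 ✓
  x1=0, x2=0, x3=0, x4=1: formula gives 0, g = 0 ✓
  x1=0, x2=0, x3=1, x4=0: formula gives 1, g = 1 ✓
  x1=0, x2=0, x3=1, x4=1: formula gives 1, g = 1 ✓
  … (the remaining 12 rows also agree.)
No disagreement on any input; they are logically equivalent.

Yes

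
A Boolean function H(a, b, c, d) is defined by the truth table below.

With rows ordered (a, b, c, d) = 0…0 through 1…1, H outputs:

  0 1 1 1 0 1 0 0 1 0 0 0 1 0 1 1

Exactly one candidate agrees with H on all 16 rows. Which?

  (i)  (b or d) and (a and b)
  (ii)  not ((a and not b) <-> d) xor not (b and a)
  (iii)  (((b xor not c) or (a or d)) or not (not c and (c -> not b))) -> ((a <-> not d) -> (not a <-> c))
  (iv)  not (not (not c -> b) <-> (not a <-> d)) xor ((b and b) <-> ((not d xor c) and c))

iv

(i) disagrees with H on (0,0,0,1) (formula → 0, table → 1); rule it out.
(ii) disagrees with H on (0,0,0,0) (formula → 1, table → 0); rule it out.
(iii) disagrees with H on (0,0,0,0) (formula → 1, table → 0); rule it out.
(iv) is the remaining candidate, and it agrees with H on all 16 inputs.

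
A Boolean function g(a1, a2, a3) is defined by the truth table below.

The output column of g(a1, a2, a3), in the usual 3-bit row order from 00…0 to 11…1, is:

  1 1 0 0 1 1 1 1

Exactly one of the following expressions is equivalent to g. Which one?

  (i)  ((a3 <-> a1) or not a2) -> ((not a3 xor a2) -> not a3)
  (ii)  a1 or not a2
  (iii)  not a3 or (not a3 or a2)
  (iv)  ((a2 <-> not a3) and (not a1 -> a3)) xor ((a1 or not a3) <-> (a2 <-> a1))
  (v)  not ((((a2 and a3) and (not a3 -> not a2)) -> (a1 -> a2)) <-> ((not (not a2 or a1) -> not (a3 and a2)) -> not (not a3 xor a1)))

(i) fails at (0,1,0): the formula yields 1, g is 0.
(iii) fails at (0,0,1): the formula yields 0, g is 1.
(iv) fails at (0,1,1): the formula yields 1, g is 0.
(v) fails at (0,0,1): the formula yields 0, g is 1.
Only (ii) survives; checking it on all 8 rows confirms it matches g.

ii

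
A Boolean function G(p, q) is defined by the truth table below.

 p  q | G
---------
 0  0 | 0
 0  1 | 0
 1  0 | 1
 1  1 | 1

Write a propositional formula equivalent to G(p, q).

G(p, q) = p

The output simply equals p.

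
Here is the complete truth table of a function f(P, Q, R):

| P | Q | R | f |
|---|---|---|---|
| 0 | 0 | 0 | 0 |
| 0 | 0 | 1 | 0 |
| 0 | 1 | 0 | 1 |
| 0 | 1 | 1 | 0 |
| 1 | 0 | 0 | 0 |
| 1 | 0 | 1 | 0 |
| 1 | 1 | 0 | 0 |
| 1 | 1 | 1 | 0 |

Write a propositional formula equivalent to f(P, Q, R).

f is 1 on exactly one input, (0,1,0), whose minterm is ¬P·Q·¬R. So f is just that conjunction.

f(P, Q, R) = (~P & Q) & ~R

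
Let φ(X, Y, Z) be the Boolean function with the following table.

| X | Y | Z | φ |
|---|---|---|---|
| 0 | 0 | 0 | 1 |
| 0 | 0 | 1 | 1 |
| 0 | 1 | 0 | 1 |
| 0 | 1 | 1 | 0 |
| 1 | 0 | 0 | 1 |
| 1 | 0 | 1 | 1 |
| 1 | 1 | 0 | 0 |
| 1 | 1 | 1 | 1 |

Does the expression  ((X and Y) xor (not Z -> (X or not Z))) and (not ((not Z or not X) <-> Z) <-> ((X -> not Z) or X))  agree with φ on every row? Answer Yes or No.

Check the formula against φ row by row:
  X=0, Y=0, Z=0: formula gives 1, φ = 1 ✓
  X=0, Y=0, Z=1: formula gives 0, but φ = 1 ✗
Since they disagree at (0,0,1), the expression is not a correct formula for φ.

No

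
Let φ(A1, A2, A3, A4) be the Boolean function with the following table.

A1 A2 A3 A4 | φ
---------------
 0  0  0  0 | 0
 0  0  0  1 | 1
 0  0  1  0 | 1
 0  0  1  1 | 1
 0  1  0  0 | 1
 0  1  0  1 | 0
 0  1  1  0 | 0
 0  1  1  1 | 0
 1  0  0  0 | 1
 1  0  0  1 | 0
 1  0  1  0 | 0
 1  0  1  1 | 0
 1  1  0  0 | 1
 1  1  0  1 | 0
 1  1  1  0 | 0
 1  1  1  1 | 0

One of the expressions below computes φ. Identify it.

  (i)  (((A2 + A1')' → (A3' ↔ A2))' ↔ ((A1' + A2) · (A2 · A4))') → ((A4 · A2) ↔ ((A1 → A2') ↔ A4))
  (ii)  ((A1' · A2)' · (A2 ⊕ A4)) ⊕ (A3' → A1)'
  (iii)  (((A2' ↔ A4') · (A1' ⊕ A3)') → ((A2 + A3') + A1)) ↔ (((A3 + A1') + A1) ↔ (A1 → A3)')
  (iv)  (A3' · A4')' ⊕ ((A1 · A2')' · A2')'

iv

(i) disagrees with φ on (0,0,0,0) (formula → 1, table → 0); rule it out.
(ii) disagrees with φ on (0,0,0,0) (formula → 1, table → 0); rule it out.
(iii) disagrees with φ on (0,0,0,1) (formula → 0, table → 1); rule it out.
Only (iv) survives; checking it on all 16 rows confirms it matches φ.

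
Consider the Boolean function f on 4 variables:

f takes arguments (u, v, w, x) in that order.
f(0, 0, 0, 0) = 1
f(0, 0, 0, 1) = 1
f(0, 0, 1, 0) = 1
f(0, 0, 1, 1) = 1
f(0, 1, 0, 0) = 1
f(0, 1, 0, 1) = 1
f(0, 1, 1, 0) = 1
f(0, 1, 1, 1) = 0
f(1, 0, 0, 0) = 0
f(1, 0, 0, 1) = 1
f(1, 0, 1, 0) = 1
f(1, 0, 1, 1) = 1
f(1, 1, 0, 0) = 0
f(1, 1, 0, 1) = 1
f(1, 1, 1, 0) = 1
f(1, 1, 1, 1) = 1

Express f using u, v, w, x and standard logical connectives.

f(u, v, w, x) = (((((u' · v) · w) · x) + (((u · v') · w') · x')) + (((u · v) · w') · x'))'

There are just 3 zero rows: (0,1,1,1), (1,0,0,0), (1,1,0,0). Their minterms are ¬u·v·w·x, u·¬v·¬w·¬x, u·v·¬w·¬x; the OR of those covers precisely the 0-outputs, and negating it yields f.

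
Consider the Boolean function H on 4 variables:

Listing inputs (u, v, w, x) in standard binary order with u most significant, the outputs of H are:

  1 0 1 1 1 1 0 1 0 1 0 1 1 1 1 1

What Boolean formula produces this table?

H(u, v, w, x) = not ((((((not u and not v) and not w) and x) or (((not u and v) and w) and not x)) or (((u and not v) and not w) and not x)) or (((u and not v) and w) and not x))

H is 0 on only 4 rows — (0,0,0,1), (0,1,1,0), (1,0,0,0), (1,0,1,0). Writing each as a minterm (¬u·¬v·¬w·x, ¬u·v·w·¬x, u·¬v·¬w·¬x, u·¬v·w·¬x) and OR-ing them characterizes exactly where H=0, so H is the negation of that disjunction.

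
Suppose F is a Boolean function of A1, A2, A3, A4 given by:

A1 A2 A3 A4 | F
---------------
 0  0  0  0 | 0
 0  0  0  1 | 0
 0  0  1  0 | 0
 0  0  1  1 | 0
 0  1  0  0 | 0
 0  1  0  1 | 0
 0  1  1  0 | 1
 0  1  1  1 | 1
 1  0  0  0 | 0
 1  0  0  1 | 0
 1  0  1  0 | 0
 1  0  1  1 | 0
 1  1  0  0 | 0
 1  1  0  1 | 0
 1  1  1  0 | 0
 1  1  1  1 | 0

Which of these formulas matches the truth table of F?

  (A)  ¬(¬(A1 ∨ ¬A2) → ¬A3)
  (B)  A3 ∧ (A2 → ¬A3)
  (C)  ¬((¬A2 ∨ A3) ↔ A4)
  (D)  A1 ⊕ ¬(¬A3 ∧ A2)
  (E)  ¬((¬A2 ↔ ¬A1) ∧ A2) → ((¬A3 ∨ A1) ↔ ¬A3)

(B) disagrees with F on (0,0,1,0) (formula → 1, table → 0); rule it out.
(C) disagrees with F on (0,0,0,0) (formula → 1, table → 0); rule it out.
(D) disagrees with F on (0,0,0,0) (formula → 1, table → 0); rule it out.
(E) disagrees with F on (0,0,0,0) (formula → 1, table → 0); rule it out.
That leaves (A). Evaluating it on every row reproduces the table of F exactly.

A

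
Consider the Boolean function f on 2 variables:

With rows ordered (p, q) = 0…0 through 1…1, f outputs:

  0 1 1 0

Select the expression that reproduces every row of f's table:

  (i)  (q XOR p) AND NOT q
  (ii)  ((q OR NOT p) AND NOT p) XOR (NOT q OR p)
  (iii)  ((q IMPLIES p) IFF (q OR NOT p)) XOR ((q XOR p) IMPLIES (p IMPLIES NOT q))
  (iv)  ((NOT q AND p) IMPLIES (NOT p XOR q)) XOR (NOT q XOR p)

(i) disagrees with f on (0,1) (formula → 0, table → 1); rule it out.
(ii) disagrees with f on (1,1) (formula → 1, table → 0); rule it out.
(iv) disagrees with f on (1,0) (formula → 0, table → 1); rule it out.
Only (iii) survives; checking it on all 4 rows confirms it matches f.

iii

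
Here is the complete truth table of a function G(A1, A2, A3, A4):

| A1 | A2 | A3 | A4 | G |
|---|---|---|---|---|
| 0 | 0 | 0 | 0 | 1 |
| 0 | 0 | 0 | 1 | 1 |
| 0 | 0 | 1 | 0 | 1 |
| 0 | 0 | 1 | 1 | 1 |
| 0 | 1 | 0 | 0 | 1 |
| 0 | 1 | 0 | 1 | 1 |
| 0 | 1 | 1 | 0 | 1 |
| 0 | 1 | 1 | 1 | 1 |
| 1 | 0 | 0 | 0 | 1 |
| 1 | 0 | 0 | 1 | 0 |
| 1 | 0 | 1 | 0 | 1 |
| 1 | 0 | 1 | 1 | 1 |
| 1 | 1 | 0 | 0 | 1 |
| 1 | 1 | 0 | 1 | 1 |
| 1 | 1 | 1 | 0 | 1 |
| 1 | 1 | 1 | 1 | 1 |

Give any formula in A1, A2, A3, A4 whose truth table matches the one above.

G is 0 on exactly one input, (1,0,0,1), whose minterm is A1·¬A2·¬A3·A4. So G is the negation of that single conjunction.

G(A1, A2, A3, A4) = (((A1 · A2') · A3') · A4)'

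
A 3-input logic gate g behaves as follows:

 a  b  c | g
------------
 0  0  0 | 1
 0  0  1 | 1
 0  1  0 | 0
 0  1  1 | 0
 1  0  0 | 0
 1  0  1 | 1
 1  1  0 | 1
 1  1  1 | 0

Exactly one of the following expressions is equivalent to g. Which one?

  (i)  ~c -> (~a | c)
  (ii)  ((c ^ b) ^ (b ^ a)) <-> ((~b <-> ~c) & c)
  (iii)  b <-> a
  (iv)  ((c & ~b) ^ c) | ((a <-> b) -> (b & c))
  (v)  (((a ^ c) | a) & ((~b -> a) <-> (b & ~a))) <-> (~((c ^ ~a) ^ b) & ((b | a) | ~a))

(i) fails at (0,1,0): the formula yields 1, g is 0.
(ii) fails at (0,0,1): the formula yields 0, g is 1.
(iii) fails at (1,0,1): the formula yields 0, g is 1.
(iv) fails at (0,0,0): the formula yields 0, g is 1.
Only (v) survives; checking it on all 8 rows confirms it matches g.

v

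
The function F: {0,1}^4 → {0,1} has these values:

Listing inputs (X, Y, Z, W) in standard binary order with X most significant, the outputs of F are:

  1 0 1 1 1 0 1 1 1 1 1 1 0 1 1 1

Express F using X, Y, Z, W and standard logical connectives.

F(X, Y, Z, W) = ¬(((((¬X ∧ ¬Y) ∧ ¬Z) ∧ W) ∨ (((¬X ∧ Y) ∧ ¬Z) ∧ W)) ∨ (((X ∧ Y) ∧ ¬Z) ∧ ¬W))

The 0-rows are (0,0,0,1), (0,1,0,1), (1,1,0,0). Take each as a conjunction (¬X·¬Y·¬Z·W, ¬X·Y·¬Z·W, X·Y·¬Z·¬W), form their disjunction, and complement — that gives a formula that is 1 everywhere F is.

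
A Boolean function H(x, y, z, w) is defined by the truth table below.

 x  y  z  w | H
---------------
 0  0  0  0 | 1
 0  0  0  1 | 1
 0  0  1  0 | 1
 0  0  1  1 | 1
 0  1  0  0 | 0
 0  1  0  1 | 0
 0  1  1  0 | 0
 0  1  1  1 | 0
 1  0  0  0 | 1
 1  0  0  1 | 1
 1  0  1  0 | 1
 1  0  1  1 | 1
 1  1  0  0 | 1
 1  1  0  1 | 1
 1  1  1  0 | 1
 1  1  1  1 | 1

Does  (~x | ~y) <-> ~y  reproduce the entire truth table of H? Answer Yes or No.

Yes

Test each input against both H and the formula:
  x=0, y=0, z=0, w=0: formula gives 1, H = 1 ✓
  x=0, y=0, z=0, w=1: formula gives 1, H = 1 ✓
  x=0, y=0, z=1, w=0: formula gives 1, H = 1 ✓
  x=0, y=0, z=1, w=1: formula gives 1, H = 1 ✓
  … (the remaining 12 rows also agree.)
No disagreement on any input; they are logically equivalent.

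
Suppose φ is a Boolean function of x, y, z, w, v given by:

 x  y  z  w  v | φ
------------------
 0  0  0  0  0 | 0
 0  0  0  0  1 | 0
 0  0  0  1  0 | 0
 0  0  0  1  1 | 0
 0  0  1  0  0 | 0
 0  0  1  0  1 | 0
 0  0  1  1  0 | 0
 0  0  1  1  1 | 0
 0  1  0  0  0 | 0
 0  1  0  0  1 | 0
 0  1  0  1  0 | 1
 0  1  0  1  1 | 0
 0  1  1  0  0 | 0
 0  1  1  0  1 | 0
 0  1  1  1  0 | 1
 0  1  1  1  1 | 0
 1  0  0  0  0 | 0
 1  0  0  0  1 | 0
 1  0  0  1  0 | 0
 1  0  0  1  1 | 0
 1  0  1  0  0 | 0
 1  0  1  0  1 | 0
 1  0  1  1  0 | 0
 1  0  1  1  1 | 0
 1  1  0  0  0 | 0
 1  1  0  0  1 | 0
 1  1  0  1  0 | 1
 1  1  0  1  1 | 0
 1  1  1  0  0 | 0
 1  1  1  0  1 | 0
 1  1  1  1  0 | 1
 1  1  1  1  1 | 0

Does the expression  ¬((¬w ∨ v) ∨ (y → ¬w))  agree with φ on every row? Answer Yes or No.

Check the formula against φ row by row:
  x=0, y=0, z=0, w=0, v=0: formula gives 0, φ = 0 ✓
  x=0, y=0, z=0, w=0, v=1: formula gives 0, φ = 0 ✓
  x=0, y=0, z=0, w=1, v=0: formula gives 0, φ = 0 ✓
  x=0, y=0, z=0, w=1, v=1: formula gives 0, φ = 0 ✓
  … (the remaining 28 rows also agree.)
All 32 rows match — the expression computes φ exactly.

Yes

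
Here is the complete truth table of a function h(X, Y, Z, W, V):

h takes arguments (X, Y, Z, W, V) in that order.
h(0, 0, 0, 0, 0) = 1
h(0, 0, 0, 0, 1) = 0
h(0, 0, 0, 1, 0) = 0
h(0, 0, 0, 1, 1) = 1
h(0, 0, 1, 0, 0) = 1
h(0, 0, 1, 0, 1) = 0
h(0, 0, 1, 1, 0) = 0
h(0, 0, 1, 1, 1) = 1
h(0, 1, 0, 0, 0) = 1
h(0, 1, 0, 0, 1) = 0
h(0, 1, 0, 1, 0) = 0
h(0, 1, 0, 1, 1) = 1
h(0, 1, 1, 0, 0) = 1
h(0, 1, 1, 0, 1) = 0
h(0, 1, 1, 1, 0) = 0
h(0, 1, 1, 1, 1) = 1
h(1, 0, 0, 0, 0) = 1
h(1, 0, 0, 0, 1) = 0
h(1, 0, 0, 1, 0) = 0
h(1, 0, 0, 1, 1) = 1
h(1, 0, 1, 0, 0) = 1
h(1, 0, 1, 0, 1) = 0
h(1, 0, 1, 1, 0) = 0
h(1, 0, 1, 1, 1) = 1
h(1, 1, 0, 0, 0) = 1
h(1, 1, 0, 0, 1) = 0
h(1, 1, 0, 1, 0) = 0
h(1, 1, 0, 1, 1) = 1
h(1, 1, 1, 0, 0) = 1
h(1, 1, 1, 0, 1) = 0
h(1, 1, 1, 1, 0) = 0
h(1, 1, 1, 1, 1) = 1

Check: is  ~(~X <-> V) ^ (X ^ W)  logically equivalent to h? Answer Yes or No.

Yes

Evaluate ~(~X <-> V) ^ (X ^ W) on each row and compare to h:
  X=0, Y=0, Z=0, W=0, V=0: formula gives 1, h = 1 ✓
  X=0, Y=0, Z=0, W=0, V=1: formula gives 0, h = 0 ✓
  X=0, Y=0, Z=0, W=1, V=0: formula gives 0, h = 0 ✓
  X=0, Y=0, Z=0, W=1, V=1: formula gives 1, h = 1 ✓
  …and likewise for the remaining 28 rows.
All 32 rows match — the expression computes h exactly.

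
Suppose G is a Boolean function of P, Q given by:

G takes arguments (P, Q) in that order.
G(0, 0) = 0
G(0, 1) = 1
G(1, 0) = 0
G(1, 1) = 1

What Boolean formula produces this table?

The output simply equals Q.

G(P, Q) = Q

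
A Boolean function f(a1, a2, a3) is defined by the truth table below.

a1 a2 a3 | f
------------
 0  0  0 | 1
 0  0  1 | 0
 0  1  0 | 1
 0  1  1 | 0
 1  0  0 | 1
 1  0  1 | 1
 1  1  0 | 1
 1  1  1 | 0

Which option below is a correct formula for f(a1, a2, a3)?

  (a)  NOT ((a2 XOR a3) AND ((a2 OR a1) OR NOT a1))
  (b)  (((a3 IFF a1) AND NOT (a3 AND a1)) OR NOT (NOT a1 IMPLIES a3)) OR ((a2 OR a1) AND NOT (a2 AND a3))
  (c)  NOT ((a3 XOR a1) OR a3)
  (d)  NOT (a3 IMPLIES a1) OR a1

(a) disagrees with f on (0,1,0) (formula → 0, table → 1); rule it out.
(c) disagrees with f on (1,0,0) (formula → 0, table → 1); rule it out.
(d) disagrees with f on (0,0,0) (formula → 0, table → 1); rule it out.
That leaves (b). Evaluating it on every row reproduces the table of f exactly.

b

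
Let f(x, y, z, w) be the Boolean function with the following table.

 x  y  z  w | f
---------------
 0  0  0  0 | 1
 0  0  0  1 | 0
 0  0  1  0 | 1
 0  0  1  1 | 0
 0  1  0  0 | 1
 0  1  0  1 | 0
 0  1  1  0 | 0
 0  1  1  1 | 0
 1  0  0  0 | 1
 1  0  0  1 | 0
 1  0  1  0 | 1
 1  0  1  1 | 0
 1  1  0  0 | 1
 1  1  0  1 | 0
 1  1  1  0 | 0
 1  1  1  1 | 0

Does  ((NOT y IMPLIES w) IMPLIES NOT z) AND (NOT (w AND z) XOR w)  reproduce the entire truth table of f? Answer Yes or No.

Yes

Check the formula against f row by row:
  x=0, y=0, z=0, w=0: formula gives 1, f = 1 ✓
  x=0, y=0, z=0, w=1: formula gives 0, f = 0 ✓
  x=0, y=0, z=1, w=0: formula gives 1, f = 1 ✓
  x=0, y=0, z=1, w=1: formula gives 0, f = 0 ✓
  … (the remaining 12 rows also agree.)
All 16 rows match — the expression computes f exactly.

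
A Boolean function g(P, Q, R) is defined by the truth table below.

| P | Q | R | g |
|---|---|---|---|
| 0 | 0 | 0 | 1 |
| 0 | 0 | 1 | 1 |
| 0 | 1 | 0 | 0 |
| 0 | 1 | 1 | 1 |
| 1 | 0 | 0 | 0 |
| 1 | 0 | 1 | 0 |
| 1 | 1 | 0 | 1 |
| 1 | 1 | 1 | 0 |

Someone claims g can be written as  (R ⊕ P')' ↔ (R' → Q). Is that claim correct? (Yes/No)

Check the formula against g row by row:
  P=0, Q=0, R=0: formula gives 1, g = 1 ✓
  P=0, Q=0, R=1: formula gives 1, g = 1 ✓
  P=0, Q=1, R=0: formula gives 0, g = 0 ✓
  P=0, Q=1, R=1: formula gives 1, g = 1 ✓
  P=1, Q=0, R=0: formula gives 0, g = 0 ✓
  …and likewise for the remaining 3 rows.
No disagreement on any input; they are logically equivalent.

Yes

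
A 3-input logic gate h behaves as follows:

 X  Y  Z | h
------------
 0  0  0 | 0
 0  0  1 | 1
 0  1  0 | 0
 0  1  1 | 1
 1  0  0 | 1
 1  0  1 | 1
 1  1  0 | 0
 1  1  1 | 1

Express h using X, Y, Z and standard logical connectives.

There are just 3 zero rows: (0,0,0), (0,1,0), (1,1,0). Their minterms are ¬X·¬Y·¬Z, ¬X·Y·¬Z, X·Y·¬Z; the OR of those covers precisely the 0-outputs, and negating it yields h.

h(X, Y, Z) = ¬((((¬X ∧ ¬Y) ∧ ¬Z) ∨ ((¬X ∧ Y) ∧ ¬Z)) ∨ ((X ∧ Y) ∧ ¬Z))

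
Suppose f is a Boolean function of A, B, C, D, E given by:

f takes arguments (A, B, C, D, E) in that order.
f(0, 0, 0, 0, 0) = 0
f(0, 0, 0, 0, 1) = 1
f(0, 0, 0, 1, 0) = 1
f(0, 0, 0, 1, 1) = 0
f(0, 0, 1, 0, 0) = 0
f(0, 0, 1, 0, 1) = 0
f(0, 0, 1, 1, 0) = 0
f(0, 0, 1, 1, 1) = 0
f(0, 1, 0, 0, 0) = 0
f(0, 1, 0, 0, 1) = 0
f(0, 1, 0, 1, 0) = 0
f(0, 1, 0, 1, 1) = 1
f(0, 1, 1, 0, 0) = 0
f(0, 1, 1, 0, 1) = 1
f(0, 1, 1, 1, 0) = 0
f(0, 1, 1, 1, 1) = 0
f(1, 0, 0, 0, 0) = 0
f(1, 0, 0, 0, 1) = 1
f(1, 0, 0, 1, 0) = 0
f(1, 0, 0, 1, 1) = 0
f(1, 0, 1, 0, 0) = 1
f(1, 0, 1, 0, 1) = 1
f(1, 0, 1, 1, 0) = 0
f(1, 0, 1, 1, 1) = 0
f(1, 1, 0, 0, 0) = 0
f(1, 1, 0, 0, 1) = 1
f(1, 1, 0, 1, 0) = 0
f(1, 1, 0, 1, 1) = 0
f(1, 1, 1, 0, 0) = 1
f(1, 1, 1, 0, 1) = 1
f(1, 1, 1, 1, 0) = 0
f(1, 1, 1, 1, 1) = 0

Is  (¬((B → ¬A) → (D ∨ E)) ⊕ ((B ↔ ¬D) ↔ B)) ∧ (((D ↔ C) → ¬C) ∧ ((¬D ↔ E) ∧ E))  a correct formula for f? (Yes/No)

Check the formula against f row by row:
  A=0, B=0, C=0, D=0, E=0: formula gives 0, f = 0 ✓
  A=0, B=0, C=0, D=0, E=1: formula gives 1, f = 1 ✓
  A=0, B=0, C=0, D=1, E=0: formula gives 0, but f = 1 ✗
A single disagreement suffices: at (0,0,0,1,0) they differ, so the formula does not compute f.

No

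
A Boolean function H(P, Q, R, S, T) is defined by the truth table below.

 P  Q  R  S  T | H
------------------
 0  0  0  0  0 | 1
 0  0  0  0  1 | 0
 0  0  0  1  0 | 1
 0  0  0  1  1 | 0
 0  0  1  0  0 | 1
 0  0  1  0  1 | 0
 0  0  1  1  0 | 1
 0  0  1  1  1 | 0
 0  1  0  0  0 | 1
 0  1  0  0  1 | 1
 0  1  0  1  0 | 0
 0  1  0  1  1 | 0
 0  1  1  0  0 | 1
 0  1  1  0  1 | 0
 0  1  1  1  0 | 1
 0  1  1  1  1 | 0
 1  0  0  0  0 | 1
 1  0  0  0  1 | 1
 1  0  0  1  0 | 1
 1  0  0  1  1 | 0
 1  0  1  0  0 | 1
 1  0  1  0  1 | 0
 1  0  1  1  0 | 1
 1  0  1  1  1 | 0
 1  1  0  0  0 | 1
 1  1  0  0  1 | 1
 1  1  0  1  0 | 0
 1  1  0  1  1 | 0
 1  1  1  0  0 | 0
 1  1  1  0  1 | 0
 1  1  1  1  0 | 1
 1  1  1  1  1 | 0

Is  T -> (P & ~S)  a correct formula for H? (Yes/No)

Evaluate T -> (P & ~S) on each row and compare to H:
  P=0, Q=0, R=0, S=0, T=0: formula gives 1, H = 1 ✓
  P=0, Q=0, R=0, S=0, T=1: formula gives 0, H = 0 ✓
  P=0, Q=0, R=0, S=1, T=0: formula gives 1, H = 1 ✓
  P=0, Q=0, R=0, S=1, T=1: formula gives 0, H = 0 ✓
  …
  P=0, Q=1, R=0, S=0, T=1: formula gives 0, but H = 1 ✗
A single disagreement suffices: at (0,1,0,0,1) they differ, so the formula does not compute H.

No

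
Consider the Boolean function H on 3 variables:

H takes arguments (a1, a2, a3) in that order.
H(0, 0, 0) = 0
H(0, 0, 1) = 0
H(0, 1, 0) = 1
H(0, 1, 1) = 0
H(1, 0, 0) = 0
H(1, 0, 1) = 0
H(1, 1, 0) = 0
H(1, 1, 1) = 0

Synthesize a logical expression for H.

H(a1, a2, a3) = (~a1 & a2) & ~a3

Only row (0,1,0) gives 1. That row's minterm ¬a1·a2·¬a3 is H directly.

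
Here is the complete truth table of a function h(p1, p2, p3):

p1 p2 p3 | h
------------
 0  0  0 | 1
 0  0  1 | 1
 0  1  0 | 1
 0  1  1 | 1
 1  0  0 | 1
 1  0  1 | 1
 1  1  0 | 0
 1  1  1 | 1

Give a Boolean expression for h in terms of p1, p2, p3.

h is 0 on exactly one input, (1,1,0), whose minterm is p1·p2·¬p3. So h is the negation of that single conjunction.

h(p1, p2, p3) = ((p1 · p2) · p3')'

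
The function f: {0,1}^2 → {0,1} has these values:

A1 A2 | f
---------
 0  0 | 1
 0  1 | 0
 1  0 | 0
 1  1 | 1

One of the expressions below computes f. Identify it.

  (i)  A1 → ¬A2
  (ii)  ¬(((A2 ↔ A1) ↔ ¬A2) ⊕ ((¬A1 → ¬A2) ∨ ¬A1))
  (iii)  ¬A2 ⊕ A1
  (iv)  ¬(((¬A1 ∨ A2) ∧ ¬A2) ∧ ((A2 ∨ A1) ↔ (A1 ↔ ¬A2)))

iii

(i) fails at (0,1): the formula yields 1, f is 0.
(ii) fails at (0,1): the formula yields 1, f is 0.
(iv) fails at (0,0): the formula yields 0, f is 1.
Only (iii) survives; checking it on all 4 rows confirms it matches f.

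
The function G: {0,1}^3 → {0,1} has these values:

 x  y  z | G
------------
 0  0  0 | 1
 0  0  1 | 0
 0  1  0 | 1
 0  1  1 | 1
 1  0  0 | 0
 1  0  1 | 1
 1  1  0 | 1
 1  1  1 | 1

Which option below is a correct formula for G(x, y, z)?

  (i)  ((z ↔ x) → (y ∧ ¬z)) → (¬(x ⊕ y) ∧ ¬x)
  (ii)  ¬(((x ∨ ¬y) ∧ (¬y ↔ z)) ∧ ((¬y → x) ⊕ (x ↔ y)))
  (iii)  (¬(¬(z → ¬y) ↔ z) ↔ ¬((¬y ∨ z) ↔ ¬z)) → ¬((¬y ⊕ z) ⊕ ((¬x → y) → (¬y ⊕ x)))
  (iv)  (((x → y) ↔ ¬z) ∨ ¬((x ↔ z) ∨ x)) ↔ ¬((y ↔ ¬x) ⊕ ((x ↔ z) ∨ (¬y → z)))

iii

(i): at (0,0,1) it gives 1, but G = 0 — eliminated.
(ii): at (1,0,0) it gives 1, but G = 0 — eliminated.
(iv): at (0,0,0) it gives 0, but G = 1 — eliminated.
Only (iii) survives; checking it on all 8 rows confirms it matches G.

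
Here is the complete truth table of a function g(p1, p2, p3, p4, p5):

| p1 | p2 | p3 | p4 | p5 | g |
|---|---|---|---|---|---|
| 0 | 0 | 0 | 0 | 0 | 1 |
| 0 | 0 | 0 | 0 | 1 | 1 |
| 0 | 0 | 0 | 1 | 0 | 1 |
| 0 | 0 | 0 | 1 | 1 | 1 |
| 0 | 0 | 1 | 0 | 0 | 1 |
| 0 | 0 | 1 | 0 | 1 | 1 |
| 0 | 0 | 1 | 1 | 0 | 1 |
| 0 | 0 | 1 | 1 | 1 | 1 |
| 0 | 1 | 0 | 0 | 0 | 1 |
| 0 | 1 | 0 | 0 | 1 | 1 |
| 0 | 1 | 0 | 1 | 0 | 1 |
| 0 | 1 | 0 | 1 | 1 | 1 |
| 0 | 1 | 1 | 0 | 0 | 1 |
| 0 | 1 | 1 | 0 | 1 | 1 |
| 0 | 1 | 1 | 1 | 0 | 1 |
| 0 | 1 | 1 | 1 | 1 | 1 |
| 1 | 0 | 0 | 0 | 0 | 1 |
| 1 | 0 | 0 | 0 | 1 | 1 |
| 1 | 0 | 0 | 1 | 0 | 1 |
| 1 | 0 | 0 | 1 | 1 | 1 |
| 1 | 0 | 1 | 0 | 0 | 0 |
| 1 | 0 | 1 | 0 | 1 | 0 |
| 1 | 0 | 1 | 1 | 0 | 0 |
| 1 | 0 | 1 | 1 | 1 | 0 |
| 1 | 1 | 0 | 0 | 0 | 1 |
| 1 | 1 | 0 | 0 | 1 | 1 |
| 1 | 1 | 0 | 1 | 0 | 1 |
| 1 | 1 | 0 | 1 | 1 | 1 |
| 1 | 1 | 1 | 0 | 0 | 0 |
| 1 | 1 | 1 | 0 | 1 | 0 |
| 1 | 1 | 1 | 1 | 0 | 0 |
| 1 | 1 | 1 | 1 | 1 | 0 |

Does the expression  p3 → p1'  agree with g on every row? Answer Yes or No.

Yes

Check the formula against g row by row:
  p1=0, p2=0, p3=0, p4=0, p5=0: formula gives 1, g = 1 ✓
  p1=0, p2=0, p3=0, p4=0, p5=1: formula gives 1, g = 1 ✓
  p1=0, p2=0, p3=0, p4=1, p5=0: formula gives 1, g = 1 ✓
  p1=0, p2=0, p3=0, p4=1, p5=1: formula gives 1, g = 1 ✓
  … (the remaining 28 rows also agree.)
No disagreement on any input; they are logically equivalent.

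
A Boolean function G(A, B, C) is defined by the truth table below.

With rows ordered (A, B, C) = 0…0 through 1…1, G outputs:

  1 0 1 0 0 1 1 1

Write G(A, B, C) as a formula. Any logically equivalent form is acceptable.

The 0-rows are (0,0,1), (0,1,1), (1,0,0). Take each as a conjunction (¬A·¬B·C, ¬A·B·C, A·¬B·¬C), form their disjunction, and complement — that gives a formula that is 1 everywhere G is.

G(A, B, C) = ¬((((¬A ∧ ¬B) ∧ C) ∨ ((¬A ∧ B) ∧ C)) ∨ ((A ∧ ¬B) ∧ ¬C))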